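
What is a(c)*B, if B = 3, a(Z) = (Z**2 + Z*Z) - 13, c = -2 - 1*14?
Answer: 1497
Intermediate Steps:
c = -16 (c = -2 - 14 = -16)
a(Z) = -13 + 2*Z**2 (a(Z) = (Z**2 + Z**2) - 13 = 2*Z**2 - 13 = -13 + 2*Z**2)
a(c)*B = (-13 + 2*(-16)**2)*3 = (-13 + 2*256)*3 = (-13 + 512)*3 = 499*3 = 1497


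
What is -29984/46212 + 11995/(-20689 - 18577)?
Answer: -432916171/453640098 ≈ -0.95432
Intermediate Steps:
-29984/46212 + 11995/(-20689 - 18577) = -29984*1/46212 + 11995/(-39266) = -7496/11553 + 11995*(-1/39266) = -7496/11553 - 11995/39266 = -432916171/453640098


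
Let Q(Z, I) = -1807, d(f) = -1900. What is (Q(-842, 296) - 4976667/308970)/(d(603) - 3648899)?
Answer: 62587273/125331929670 ≈ 0.00049937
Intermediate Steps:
(Q(-842, 296) - 4976667/308970)/(d(603) - 3648899) = (-1807 - 4976667/308970)/(-1900 - 3648899) = (-1807 - 4976667*1/308970)/(-3650799) = (-1807 - 552963/34330)*(-1/3650799) = -62587273/34330*(-1/3650799) = 62587273/125331929670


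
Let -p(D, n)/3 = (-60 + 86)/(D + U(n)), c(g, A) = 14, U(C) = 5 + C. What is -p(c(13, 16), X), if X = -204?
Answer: -78/185 ≈ -0.42162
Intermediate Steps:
p(D, n) = -78/(5 + D + n) (p(D, n) = -3*(-60 + 86)/(D + (5 + n)) = -78/(5 + D + n))
-p(c(13, 16), X) = -(-78)/(5 + 14 - 204) = -(-78)/(-185) = -(-78)*(-1)/185 = -1*78/185 = -78/185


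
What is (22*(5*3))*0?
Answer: 0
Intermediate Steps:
(22*(5*3))*0 = (22*15)*0 = 330*0 = 0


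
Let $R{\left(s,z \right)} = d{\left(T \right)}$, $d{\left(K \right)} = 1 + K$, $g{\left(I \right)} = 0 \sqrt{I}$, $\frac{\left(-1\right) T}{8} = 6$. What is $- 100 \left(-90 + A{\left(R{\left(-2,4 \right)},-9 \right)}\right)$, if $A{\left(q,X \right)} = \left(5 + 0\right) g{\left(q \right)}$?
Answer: $9000$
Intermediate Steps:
$T = -48$ ($T = \left(-8\right) 6 = -48$)
$g{\left(I \right)} = 0$
$R{\left(s,z \right)} = -47$ ($R{\left(s,z \right)} = 1 - 48 = -47$)
$A{\left(q,X \right)} = 0$ ($A{\left(q,X \right)} = \left(5 + 0\right) 0 = 5 \cdot 0 = 0$)
$- 100 \left(-90 + A{\left(R{\left(-2,4 \right)},-9 \right)}\right) = - 100 \left(-90 + 0\right) = \left(-100\right) \left(-90\right) = 9000$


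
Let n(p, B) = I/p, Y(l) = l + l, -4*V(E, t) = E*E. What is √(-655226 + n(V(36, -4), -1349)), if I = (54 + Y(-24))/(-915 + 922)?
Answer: I*√10402368018/126 ≈ 809.46*I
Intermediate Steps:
V(E, t) = -E²/4 (V(E, t) = -E*E/4 = -E²/4)
Y(l) = 2*l
I = 6/7 (I = (54 + 2*(-24))/(-915 + 922) = (54 - 48)/7 = 6*(⅐) = 6/7 ≈ 0.85714)
n(p, B) = 6/(7*p)
√(-655226 + n(V(36, -4), -1349)) = √(-655226 + 6/(7*((-¼*36²)))) = √(-655226 + 6/(7*((-¼*1296)))) = √(-655226 + (6/7)/(-324)) = √(-655226 + (6/7)*(-1/324)) = √(-655226 - 1/378) = √(-247675429/378) = I*√10402368018/126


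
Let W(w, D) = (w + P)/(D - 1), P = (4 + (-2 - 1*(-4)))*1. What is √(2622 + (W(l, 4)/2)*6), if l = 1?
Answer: √2629 ≈ 51.274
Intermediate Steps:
P = 6 (P = (4 + (-2 + 4))*1 = (4 + 2)*1 = 6*1 = 6)
W(w, D) = (6 + w)/(-1 + D) (W(w, D) = (w + 6)/(D - 1) = (6 + w)/(-1 + D))
√(2622 + (W(l, 4)/2)*6) = √(2622 + (((6 + 1)/(-1 + 4))/2)*6) = √(2622 + ((7/3)/2)*6) = √(2622 + (((⅓)*7)/2)*6) = √(2622 + ((½)*(7/3))*6) = √(2622 + (7/6)*6) = √(2622 + 7) = √2629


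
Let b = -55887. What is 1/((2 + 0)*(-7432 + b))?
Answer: -1/126638 ≈ -7.8965e-6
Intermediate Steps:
1/((2 + 0)*(-7432 + b)) = 1/((2 + 0)*(-7432 - 55887)) = 1/(2*(-63319)) = (½)*(-1/63319) = -1/126638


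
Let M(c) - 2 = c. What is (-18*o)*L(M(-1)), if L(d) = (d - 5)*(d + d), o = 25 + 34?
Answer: 8496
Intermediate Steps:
M(c) = 2 + c
o = 59
L(d) = 2*d*(-5 + d) (L(d) = (-5 + d)*(2*d) = 2*d*(-5 + d))
(-18*o)*L(M(-1)) = (-18*59)*(2*(2 - 1)*(-5 + (2 - 1))) = -2124*(-5 + 1) = -2124*(-4) = -1062*(-8) = 8496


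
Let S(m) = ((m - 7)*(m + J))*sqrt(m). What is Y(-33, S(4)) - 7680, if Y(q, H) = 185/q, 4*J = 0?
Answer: -253625/33 ≈ -7685.6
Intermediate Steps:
J = 0 (J = (1/4)*0 = 0)
S(m) = m**(3/2)*(-7 + m) (S(m) = ((m - 7)*(m + 0))*sqrt(m) = ((-7 + m)*m)*sqrt(m) = (m*(-7 + m))*sqrt(m) = m**(3/2)*(-7 + m))
Y(-33, S(4)) - 7680 = 185/(-33) - 7680 = 185*(-1/33) - 7680 = -185/33 - 7680 = -253625/33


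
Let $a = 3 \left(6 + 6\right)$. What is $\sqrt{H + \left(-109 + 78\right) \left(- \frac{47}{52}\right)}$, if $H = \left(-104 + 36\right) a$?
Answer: $\frac{i \sqrt{1635907}}{26} \approx 49.193 i$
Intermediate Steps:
$a = 36$ ($a = 3 \cdot 12 = 36$)
$H = -2448$ ($H = \left(-104 + 36\right) 36 = \left(-68\right) 36 = -2448$)
$\sqrt{H + \left(-109 + 78\right) \left(- \frac{47}{52}\right)} = \sqrt{-2448 + \left(-109 + 78\right) \left(- \frac{47}{52}\right)} = \sqrt{-2448 - 31 \left(\left(-47\right) \frac{1}{52}\right)} = \sqrt{-2448 - - \frac{1457}{52}} = \sqrt{-2448 + \frac{1457}{52}} = \sqrt{- \frac{125839}{52}} = \frac{i \sqrt{1635907}}{26}$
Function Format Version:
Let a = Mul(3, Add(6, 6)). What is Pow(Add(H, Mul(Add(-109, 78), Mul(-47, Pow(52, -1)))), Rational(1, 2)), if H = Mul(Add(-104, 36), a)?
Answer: Mul(Rational(1, 26), I, Pow(1635907, Rational(1, 2))) ≈ Mul(49.193, I)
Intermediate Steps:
a = 36 (a = Mul(3, 12) = 36)
H = -2448 (H = Mul(Add(-104, 36), 36) = Mul(-68, 36) = -2448)
Pow(Add(H, Mul(Add(-109, 78), Mul(-47, Pow(52, -1)))), Rational(1, 2)) = Pow(Add(-2448, Mul(Add(-109, 78), Mul(-47, Pow(52, -1)))), Rational(1, 2)) = Pow(Add(-2448, Mul(-31, Mul(-47, Rational(1, 52)))), Rational(1, 2)) = Pow(Add(-2448, Mul(-31, Rational(-47, 52))), Rational(1, 2)) = Pow(Add(-2448, Rational(1457, 52)), Rational(1, 2)) = Pow(Rational(-125839, 52), Rational(1, 2)) = Mul(Rational(1, 26), I, Pow(1635907, Rational(1, 2)))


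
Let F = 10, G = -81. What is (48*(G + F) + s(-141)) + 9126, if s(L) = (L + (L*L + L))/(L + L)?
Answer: 11297/2 ≈ 5648.5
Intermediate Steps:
s(L) = (L² + 2*L)/(2*L) (s(L) = (L + (L² + L))/((2*L)) = (L + (L + L²))*(1/(2*L)) = (L² + 2*L)*(1/(2*L)) = (L² + 2*L)/(2*L))
(48*(G + F) + s(-141)) + 9126 = (48*(-81 + 10) + (1 + (½)*(-141))) + 9126 = (48*(-71) + (1 - 141/2)) + 9126 = (-3408 - 139/2) + 9126 = -6955/2 + 9126 = 11297/2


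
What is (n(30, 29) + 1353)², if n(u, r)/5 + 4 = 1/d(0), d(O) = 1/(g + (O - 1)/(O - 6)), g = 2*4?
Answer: 67947049/36 ≈ 1.8874e+6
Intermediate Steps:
g = 8
d(O) = 1/(8 + (-1 + O)/(-6 + O)) (d(O) = 1/(8 + (O - 1)/(O - 6)) = 1/(8 + (-1 + O)/(-6 + O)))
n(u, r) = 125/6 (n(u, r) = -20 + 5/(((-6 + 0)/(-49 + 9*0))) = -20 + 5/((-6/(-49 + 0))) = -20 + 5/((-6/(-49))) = -20 + 5/((-1/49*(-6))) = -20 + 5/(6/49) = -20 + 5*(49/6) = -20 + 245/6 = 125/6)
(n(30, 29) + 1353)² = (125/6 + 1353)² = (8243/6)² = 67947049/36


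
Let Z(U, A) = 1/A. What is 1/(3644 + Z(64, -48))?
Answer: 48/174911 ≈ 0.00027443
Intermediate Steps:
1/(3644 + Z(64, -48)) = 1/(3644 + 1/(-48)) = 1/(3644 - 1/48) = 1/(174911/48) = 48/174911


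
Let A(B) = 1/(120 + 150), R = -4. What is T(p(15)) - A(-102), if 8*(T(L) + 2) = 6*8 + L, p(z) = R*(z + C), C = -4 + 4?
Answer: -473/135 ≈ -3.5037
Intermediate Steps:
A(B) = 1/270
C = 0
p(z) = -4*z (p(z) = -4*(z + 0) = -4*z)
T(L) = 4 + L/8 (T(L) = -2 + (6*8 + L)/8 = -2 + (48 + L)/8 = -2 + (6 + L/8) = 4 + L/8)
T(p(15)) - A(-102) = (4 + (-4*15)/8) - 1*1/270 = (4 + (⅛)*(-60)) - 1/270 = (4 - 15/2) - 1/270 = -7/2 - 1/270 = -473/135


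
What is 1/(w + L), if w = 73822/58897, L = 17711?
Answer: 58897/1043198589 ≈ 5.6458e-5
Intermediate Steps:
w = 73822/58897 (w = 73822*(1/58897) = 73822/58897 ≈ 1.2534)
1/(w + L) = 1/(73822/58897 + 17711) = 1/(1043198589/58897) = 58897/1043198589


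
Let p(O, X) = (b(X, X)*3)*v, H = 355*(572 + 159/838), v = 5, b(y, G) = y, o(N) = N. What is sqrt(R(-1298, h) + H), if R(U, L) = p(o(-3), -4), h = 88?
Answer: sqrt(142602832910)/838 ≈ 450.63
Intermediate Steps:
H = 170220725/838 (H = 355*(572 + 159*(1/838)) = 355*(572 + 159/838) = 355*(479495/838) = 170220725/838 ≈ 2.0313e+5)
p(O, X) = 15*X (p(O, X) = (X*3)*5 = (3*X)*5 = 15*X)
R(U, L) = -60 (R(U, L) = 15*(-4) = -60)
sqrt(R(-1298, h) + H) = sqrt(-60 + 170220725/838) = sqrt(170170445/838) = sqrt(142602832910)/838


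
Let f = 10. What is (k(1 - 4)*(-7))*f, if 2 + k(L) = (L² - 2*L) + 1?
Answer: -980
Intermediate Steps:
k(L) = -1 + L² - 2*L (k(L) = -2 + ((L² - 2*L) + 1) = -2 + (1 + L² - 2*L) = -1 + L² - 2*L)
(k(1 - 4)*(-7))*f = ((-1 + (1 - 4)² - 2*(1 - 4))*(-7))*10 = ((-1 + (-3)² - 2*(-3))*(-7))*10 = ((-1 + 9 + 6)*(-7))*10 = (14*(-7))*10 = -98*10 = -980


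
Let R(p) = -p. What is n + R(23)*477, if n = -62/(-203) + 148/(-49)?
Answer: -15593649/1421 ≈ -10974.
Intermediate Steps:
R(p) = -p
n = -3858/1421 (n = -62*(-1/203) + 148*(-1/49) = 62/203 - 148/49 = -3858/1421 ≈ -2.7150)
n + R(23)*477 = -3858/1421 - 1*23*477 = -3858/1421 - 23*477 = -3858/1421 - 10971 = -15593649/1421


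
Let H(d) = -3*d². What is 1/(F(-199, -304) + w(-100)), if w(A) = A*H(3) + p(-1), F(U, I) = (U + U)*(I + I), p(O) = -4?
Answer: 1/244680 ≈ 4.0870e-6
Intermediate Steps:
F(U, I) = 4*I*U (F(U, I) = (2*U)*(2*I) = 4*I*U)
w(A) = -4 - 27*A (w(A) = A*(-3*3²) - 4 = A*(-3*9) - 4 = A*(-27) - 4 = -27*A - 4 = -4 - 27*A)
1/(F(-199, -304) + w(-100)) = 1/(4*(-304)*(-199) + (-4 - 27*(-100))) = 1/(241984 + (-4 + 2700)) = 1/(241984 + 2696) = 1/244680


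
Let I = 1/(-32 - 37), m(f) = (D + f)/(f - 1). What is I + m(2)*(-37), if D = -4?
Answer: 5105/69 ≈ 73.985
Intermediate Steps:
m(f) = (-4 + f)/(-1 + f) (m(f) = (-4 + f)/(f - 1) = (-4 + f)/(-1 + f))
I = -1/69 (I = 1/(-69) = -1/69 ≈ -0.014493)
I + m(2)*(-37) = -1/69 + ((-4 + 2)/(-1 + 2))*(-37) = -1/69 + (-2/1)*(-37) = -1/69 + (1*(-2))*(-37) = -1/69 - 2*(-37) = -1/69 + 74 = 5105/69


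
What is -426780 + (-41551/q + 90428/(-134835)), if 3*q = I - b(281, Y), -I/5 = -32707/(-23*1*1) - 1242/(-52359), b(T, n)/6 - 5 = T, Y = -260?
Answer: -203878481316873513587/477728356085115 ≈ -4.2677e+5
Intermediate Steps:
b(T, n) = 30 + 6*T
I = -2854223965/401419 (I = -5*(-32707/(-23*1*1) - 1242/(-52359)) = -5*(-32707/((-23*1)) - 1242*(-1/52359)) = -5*(-32707/(-23) + 414/17453) = -5*(-32707*(-1/23) + 414/17453) = -5*(32707/23 + 414/17453) = -5*570844793/401419 = -2854223965/401419 ≈ -7110.3)
q = -3543058969/1204257 (q = (-2854223965/401419 - (30 + 6*281))/3 = (-2854223965/401419 - (30 + 1686))/3 = (-2854223965/401419 - 1*1716)/3 = (-2854223965/401419 - 1716)/3 = (⅓)*(-3543058969/401419) = -3543058969/1204257 ≈ -2942.1)
-426780 + (-41551/q + 90428/(-134835)) = -426780 + (-41551/(-3543058969/1204257) + 90428/(-134835)) = -426780 + (-41551*(-1204257/3543058969) + 90428*(-1/134835)) = -426780 + (50038082607/3543058969 - 90428/134835) = -426780 + 6426493131866113/477728356085115 = -203878481316873513587/477728356085115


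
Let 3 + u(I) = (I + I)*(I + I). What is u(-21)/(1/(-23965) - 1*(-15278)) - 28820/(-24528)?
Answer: 2896803925325/2245153733508 ≈ 1.2902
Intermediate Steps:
u(I) = -3 + 4*I**2 (u(I) = -3 + (I + I)*(I + I) = -3 + (2*I)*(2*I) = -3 + 4*I**2)
u(-21)/(1/(-23965) - 1*(-15278)) - 28820/(-24528) = (-3 + 4*(-21)**2)/(1/(-23965) - 1*(-15278)) - 28820/(-24528) = (-3 + 4*441)/(-1/23965 + 15278) - 28820*(-1/24528) = (-3 + 1764)/(366137269/23965) + 7205/6132 = 1761*(23965/366137269) + 7205/6132 = 42202365/366137269 + 7205/6132 = 2896803925325/2245153733508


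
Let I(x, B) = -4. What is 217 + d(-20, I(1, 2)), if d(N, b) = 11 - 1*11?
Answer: 217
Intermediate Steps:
d(N, b) = 0 (d(N, b) = 11 - 11 = 0)
217 + d(-20, I(1, 2)) = 217 + 0 = 217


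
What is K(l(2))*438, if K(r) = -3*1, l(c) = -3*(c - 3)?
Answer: -1314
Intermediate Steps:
l(c) = 9 - 3*c (l(c) = -3*(-3 + c) = 9 - 3*c)
K(r) = -3
K(l(2))*438 = -3*438 = -1314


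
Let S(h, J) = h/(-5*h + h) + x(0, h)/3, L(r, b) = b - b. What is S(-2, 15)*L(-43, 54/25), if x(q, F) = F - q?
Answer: 0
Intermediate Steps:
L(r, b) = 0
S(h, J) = -1/4 + h/3 (S(h, J) = h/(-5*h + h) + (h - 1*0)/3 = h/((-4*h)) + (h + 0)*(1/3) = h*(-1/(4*h)) + h*(1/3) = -1/4 + h/3)
S(-2, 15)*L(-43, 54/25) = (-1/4 + (1/3)*(-2))*0 = (-1/4 - 2/3)*0 = -11/12*0 = 0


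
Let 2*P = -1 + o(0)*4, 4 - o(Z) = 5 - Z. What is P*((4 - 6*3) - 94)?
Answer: 270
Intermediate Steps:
o(Z) = -1 + Z (o(Z) = 4 - (5 - Z) = 4 + (-5 + Z) = -1 + Z)
P = -5/2 (P = (-1 + (-1 + 0)*4)/2 = (-1 - 1*4)/2 = (-1 - 4)/2 = (½)*(-5) = -5/2 ≈ -2.5000)
P*((4 - 6*3) - 94) = -5*((4 - 6*3) - 94)/2 = -5*((4 - 18) - 94)/2 = -5*(-14 - 94)/2 = -5/2*(-108) = 270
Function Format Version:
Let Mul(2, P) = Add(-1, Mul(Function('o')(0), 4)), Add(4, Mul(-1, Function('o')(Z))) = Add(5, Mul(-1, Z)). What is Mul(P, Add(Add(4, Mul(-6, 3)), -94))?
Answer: 270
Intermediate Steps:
Function('o')(Z) = Add(-1, Z) (Function('o')(Z) = Add(4, Mul(-1, Add(5, Mul(-1, Z)))) = Add(4, Add(-5, Z)) = Add(-1, Z))
P = Rational(-5, 2) (P = Mul(Rational(1, 2), Add(-1, Mul(Add(-1, 0), 4))) = Mul(Rational(1, 2), Add(-1, Mul(-1, 4))) = Mul(Rational(1, 2), Add(-1, -4)) = Mul(Rational(1, 2), -5) = Rational(-5, 2) ≈ -2.5000)
Mul(P, Add(Add(4, Mul(-6, 3)), -94)) = Mul(Rational(-5, 2), Add(Add(4, Mul(-6, 3)), -94)) = Mul(Rational(-5, 2), Add(Add(4, -18), -94)) = Mul(Rational(-5, 2), Add(-14, -94)) = Mul(Rational(-5, 2), -108) = 270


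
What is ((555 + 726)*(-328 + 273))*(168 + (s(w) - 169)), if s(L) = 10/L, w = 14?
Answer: 20130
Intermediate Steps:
((555 + 726)*(-328 + 273))*(168 + (s(w) - 169)) = ((555 + 726)*(-328 + 273))*(168 + (10/14 - 169)) = (1281*(-55))*(168 + (10*(1/14) - 169)) = -70455*(168 + (5/7 - 169)) = -70455*(168 - 1178/7) = -70455*(-2/7) = 20130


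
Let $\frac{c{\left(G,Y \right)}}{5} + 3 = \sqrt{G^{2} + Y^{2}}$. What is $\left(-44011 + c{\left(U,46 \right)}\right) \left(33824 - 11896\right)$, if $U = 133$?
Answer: $-965402128 + 109640 \sqrt{19805} \approx -9.4997 \cdot 10^{8}$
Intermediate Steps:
$c{\left(G,Y \right)} = -15 + 5 \sqrt{G^{2} + Y^{2}}$
$\left(-44011 + c{\left(U,46 \right)}\right) \left(33824 - 11896\right) = \left(-44011 - \left(15 - 5 \sqrt{133^{2} + 46^{2}}\right)\right) \left(33824 - 11896\right) = \left(-44011 - \left(15 - 5 \sqrt{17689 + 2116}\right)\right) 21928 = \left(-44011 - \left(15 - 5 \sqrt{19805}\right)\right) 21928 = \left(-44026 + 5 \sqrt{19805}\right) 21928 = -965402128 + 109640 \sqrt{19805}$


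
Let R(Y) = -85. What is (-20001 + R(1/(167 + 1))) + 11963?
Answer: -8123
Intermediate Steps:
(-20001 + R(1/(167 + 1))) + 11963 = (-20001 - 85) + 11963 = -20086 + 11963 = -8123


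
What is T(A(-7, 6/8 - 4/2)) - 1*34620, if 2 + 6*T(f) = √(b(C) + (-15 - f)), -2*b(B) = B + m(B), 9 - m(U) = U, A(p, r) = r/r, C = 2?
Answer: -103861/3 + I*√82/12 ≈ -34620.0 + 0.75462*I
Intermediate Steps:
A(p, r) = 1
m(U) = 9 - U
b(B) = -9/2 (b(B) = -(B + (9 - B))/2 = -½*9 = -9/2)
T(f) = -⅓ + √(-39/2 - f)/6 (T(f) = -⅓ + √(-9/2 + (-15 - f))/6 = -⅓ + √(-39/2 - f)/6)
T(A(-7, 6/8 - 4/2)) - 1*34620 = (-⅓ + √(-78 - 4*1)/12) - 1*34620 = (-⅓ + √(-78 - 4)/12) - 34620 = (-⅓ + √(-82)/12) - 34620 = (-⅓ + (I*√82)/12) - 34620 = (-⅓ + I*√82/12) - 34620 = -103861/3 + I*√82/12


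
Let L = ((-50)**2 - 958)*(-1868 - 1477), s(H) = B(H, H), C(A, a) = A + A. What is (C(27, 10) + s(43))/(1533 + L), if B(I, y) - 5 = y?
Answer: -2/101107 ≈ -1.9781e-5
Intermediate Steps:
B(I, y) = 5 + y
C(A, a) = 2*A
s(H) = 5 + H
L = -5157990 (L = (2500 - 958)*(-3345) = 1542*(-3345) = -5157990)
(C(27, 10) + s(43))/(1533 + L) = (2*27 + (5 + 43))/(1533 - 5157990) = (54 + 48)/(-5156457) = 102*(-1/5156457) = -2/101107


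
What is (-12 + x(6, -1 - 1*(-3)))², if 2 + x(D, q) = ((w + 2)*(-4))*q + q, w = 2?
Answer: 1936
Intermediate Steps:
x(D, q) = -2 - 15*q (x(D, q) = -2 + (((2 + 2)*(-4))*q + q) = -2 + ((4*(-4))*q + q) = -2 + (-16*q + q) = -2 - 15*q)
(-12 + x(6, -1 - 1*(-3)))² = (-12 + (-2 - 15*(-1 - 1*(-3))))² = (-12 + (-2 - 15*(-1 + 3)))² = (-12 + (-2 - 15*2))² = (-12 + (-2 - 30))² = (-12 - 32)² = (-44)² = 1936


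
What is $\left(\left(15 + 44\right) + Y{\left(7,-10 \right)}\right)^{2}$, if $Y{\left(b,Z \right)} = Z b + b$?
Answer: $16$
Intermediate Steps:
$Y{\left(b,Z \right)} = b + Z b$
$\left(\left(15 + 44\right) + Y{\left(7,-10 \right)}\right)^{2} = \left(\left(15 + 44\right) + 7 \left(1 - 10\right)\right)^{2} = \left(59 + 7 \left(-9\right)\right)^{2} = \left(59 - 63\right)^{2} = \left(-4\right)^{2} = 16$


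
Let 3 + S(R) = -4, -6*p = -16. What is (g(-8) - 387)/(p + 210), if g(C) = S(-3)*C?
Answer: -993/638 ≈ -1.5564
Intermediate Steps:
p = 8/3 (p = -⅙*(-16) = 8/3 ≈ 2.6667)
S(R) = -7 (S(R) = -3 - 4 = -7)
g(C) = -7*C
(g(-8) - 387)/(p + 210) = (-7*(-8) - 387)/(8/3 + 210) = (56 - 387)/(638/3) = -331*3/638 = -993/638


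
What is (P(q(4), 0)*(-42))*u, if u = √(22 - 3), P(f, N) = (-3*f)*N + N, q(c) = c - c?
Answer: 0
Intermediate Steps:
q(c) = 0
P(f, N) = N - 3*N*f (P(f, N) = -3*N*f + N = N - 3*N*f)
u = √19 ≈ 4.3589
(P(q(4), 0)*(-42))*u = ((0*(1 - 3*0))*(-42))*√19 = ((0*(1 + 0))*(-42))*√19 = ((0*1)*(-42))*√19 = (0*(-42))*√19 = 0*√19 = 0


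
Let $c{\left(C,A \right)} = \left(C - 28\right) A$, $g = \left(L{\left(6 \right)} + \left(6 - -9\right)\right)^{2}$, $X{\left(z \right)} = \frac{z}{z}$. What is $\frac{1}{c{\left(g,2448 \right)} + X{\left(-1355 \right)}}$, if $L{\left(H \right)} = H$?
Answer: $\frac{1}{1011025} \approx 9.891 \cdot 10^{-7}$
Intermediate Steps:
$X{\left(z \right)} = 1$
$g = 441$ ($g = \left(6 + \left(6 - -9\right)\right)^{2} = \left(6 + \left(6 + 9\right)\right)^{2} = \left(6 + 15\right)^{2} = 21^{2} = 441$)
$c{\left(C,A \right)} = A \left(-28 + C\right)$ ($c{\left(C,A \right)} = \left(-28 + C\right) A = A \left(-28 + C\right)$)
$\frac{1}{c{\left(g,2448 \right)} + X{\left(-1355 \right)}} = \frac{1}{2448 \left(-28 + 441\right) + 1} = \frac{1}{2448 \cdot 413 + 1} = \frac{1}{1011024 + 1} = \frac{1}{1011025}$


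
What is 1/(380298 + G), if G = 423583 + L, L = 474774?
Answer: 1/1278655 ≈ 7.8207e-7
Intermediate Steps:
G = 898357 (G = 423583 + 474774 = 898357)
1/(380298 + G) = 1/(380298 + 898357) = 1/1278655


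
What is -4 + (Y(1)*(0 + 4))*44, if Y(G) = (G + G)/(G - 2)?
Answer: -356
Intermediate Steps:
Y(G) = 2*G/(-2 + G) (Y(G) = (2*G)/(-2 + G) = 2*G/(-2 + G))
-4 + (Y(1)*(0 + 4))*44 = -4 + ((2*1/(-2 + 1))*(0 + 4))*44 = -4 + ((2*1/(-1))*4)*44 = -4 + ((2*1*(-1))*4)*44 = -4 - 2*4*44 = -4 - 8*44 = -4 - 352 = -356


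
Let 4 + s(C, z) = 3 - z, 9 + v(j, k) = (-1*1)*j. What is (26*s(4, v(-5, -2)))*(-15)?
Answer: -1170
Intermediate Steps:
v(j, k) = -9 - j (v(j, k) = -9 + (-1*1)*j = -9 - j)
s(C, z) = -1 - z (s(C, z) = -4 + (3 - z) = -1 - z)
(26*s(4, v(-5, -2)))*(-15) = (26*(-1 - (-9 - 1*(-5))))*(-15) = (26*(-1 - (-9 + 5)))*(-15) = (26*(-1 - 1*(-4)))*(-15) = (26*(-1 + 4))*(-15) = (26*3)*(-15) = 78*(-15) = -1170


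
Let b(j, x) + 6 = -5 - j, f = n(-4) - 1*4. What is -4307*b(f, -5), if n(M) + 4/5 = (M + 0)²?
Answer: 478077/5 ≈ 95615.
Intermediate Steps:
n(M) = -⅘ + M² (n(M) = -⅘ + (M + 0)² = -⅘ + M²)
f = 56/5 (f = (-⅘ + (-4)²) - 1*4 = (-⅘ + 16) - 4 = 76/5 - 4 = 56/5 ≈ 11.200)
b(j, x) = -11 - j (b(j, x) = -6 + (-5 - j) = -11 - j)
-4307*b(f, -5) = -4307*(-11 - 1*56/5) = -4307*(-11 - 56/5) = -4307*(-111/5) = 478077/5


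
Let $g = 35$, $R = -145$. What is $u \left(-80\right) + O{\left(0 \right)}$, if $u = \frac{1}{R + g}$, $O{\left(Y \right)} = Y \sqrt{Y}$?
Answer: $\frac{8}{11} \approx 0.72727$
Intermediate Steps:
$O{\left(Y \right)} = Y^{\frac{3}{2}}$
$u = - \frac{1}{110}$ ($u = \frac{1}{-145 + 35} = \frac{1}{-110} = - \frac{1}{110} \approx -0.0090909$)
$u \left(-80\right) + O{\left(0 \right)} = \left(- \frac{1}{110}\right) \left(-80\right) + 0^{\frac{3}{2}} = \frac{8}{11} + 0 = \frac{8}{11}$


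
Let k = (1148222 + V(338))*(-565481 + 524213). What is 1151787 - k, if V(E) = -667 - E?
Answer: 47344502943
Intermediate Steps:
k = -47343351156 (k = (1148222 + (-667 - 1*338))*(-565481 + 524213) = (1148222 + (-667 - 338))*(-41268) = (1148222 - 1005)*(-41268) = 1147217*(-41268) = -47343351156)
1151787 - k = 1151787 - 1*(-47343351156) = 1151787 + 47343351156 = 47344502943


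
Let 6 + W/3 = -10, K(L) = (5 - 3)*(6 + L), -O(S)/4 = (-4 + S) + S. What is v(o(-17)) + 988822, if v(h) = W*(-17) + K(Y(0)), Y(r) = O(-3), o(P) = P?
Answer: 989730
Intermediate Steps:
O(S) = 16 - 8*S (O(S) = -4*((-4 + S) + S) = -4*(-4 + 2*S) = 16 - 8*S)
Y(r) = 40 (Y(r) = 16 - 8*(-3) = 16 + 24 = 40)
K(L) = 12 + 2*L (K(L) = 2*(6 + L) = 12 + 2*L)
W = -48 (W = -18 + 3*(-10) = -18 - 30 = -48)
v(h) = 908 (v(h) = -48*(-17) + (12 + 2*40) = 816 + (12 + 80) = 816 + 92 = 908)
v(o(-17)) + 988822 = 908 + 988822 = 989730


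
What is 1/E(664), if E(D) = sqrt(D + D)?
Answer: sqrt(83)/332 ≈ 0.027441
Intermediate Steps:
E(D) = sqrt(2)*sqrt(D) (E(D) = sqrt(2*D) = sqrt(2)*sqrt(D))
1/E(664) = 1/(sqrt(2)*sqrt(664)) = 1/(sqrt(2)*(2*sqrt(166))) = 1/(4*sqrt(83)) = sqrt(83)/332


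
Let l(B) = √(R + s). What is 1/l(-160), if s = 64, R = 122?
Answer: √186/186 ≈ 0.073324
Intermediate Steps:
l(B) = √186 (l(B) = √(122 + 64) = √186)
1/l(-160) = 1/(√186) = √186/186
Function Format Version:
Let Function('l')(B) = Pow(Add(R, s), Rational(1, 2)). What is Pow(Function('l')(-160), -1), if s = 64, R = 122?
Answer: Mul(Rational(1, 186), Pow(186, Rational(1, 2))) ≈ 0.073324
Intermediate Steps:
Function('l')(B) = Pow(186, Rational(1, 2)) (Function('l')(B) = Pow(Add(122, 64), Rational(1, 2)) = Pow(186, Rational(1, 2)))
Pow(Function('l')(-160), -1) = Pow(Pow(186, Rational(1, 2)), -1) = Mul(Rational(1, 186), Pow(186, Rational(1, 2)))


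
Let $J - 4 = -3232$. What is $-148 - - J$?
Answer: $-3376$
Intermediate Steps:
$J = -3228$ ($J = 4 - 3232 = -3228$)
$-148 - - J = -148 - \left(-1\right) \left(-3228\right) = -148 - 3228 = -3376$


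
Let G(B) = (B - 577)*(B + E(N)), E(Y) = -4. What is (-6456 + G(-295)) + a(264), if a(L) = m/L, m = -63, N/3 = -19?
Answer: 22375915/88 ≈ 2.5427e+5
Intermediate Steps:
N = -57 (N = 3*(-19) = -57)
G(B) = (-577 + B)*(-4 + B) (G(B) = (B - 577)*(B - 4) = (-577 + B)*(-4 + B))
a(L) = -63/L
(-6456 + G(-295)) + a(264) = (-6456 + (2308 + (-295)² - 581*(-295))) - 63/264 = (-6456 + (2308 + 87025 + 171395)) - 63*1/264 = (-6456 + 260728) - 21/88 = 254272 - 21/88 = 22375915/88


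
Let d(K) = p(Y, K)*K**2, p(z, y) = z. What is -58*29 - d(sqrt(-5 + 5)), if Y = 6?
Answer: -1682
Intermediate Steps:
d(K) = 6*K**2
-58*29 - d(sqrt(-5 + 5)) = -58*29 - 6*(sqrt(-5 + 5))**2 = -1682 - 6*(sqrt(0))**2 = -1682 - 6*0**2 = -1682 - 6*0 = -1682 - 1*0 = -1682 + 0 = -1682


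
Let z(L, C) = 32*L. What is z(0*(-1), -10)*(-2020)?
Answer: 0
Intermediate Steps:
z(0*(-1), -10)*(-2020) = (32*(0*(-1)))*(-2020) = (32*0)*(-2020) = 0*(-2020) = 0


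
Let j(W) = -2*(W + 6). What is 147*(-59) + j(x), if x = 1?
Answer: -8687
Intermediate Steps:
j(W) = -12 - 2*W (j(W) = -2*(6 + W) = -12 - 2*W)
147*(-59) + j(x) = 147*(-59) + (-12 - 2*1) = -8673 + (-12 - 2) = -8673 - 14 = -8687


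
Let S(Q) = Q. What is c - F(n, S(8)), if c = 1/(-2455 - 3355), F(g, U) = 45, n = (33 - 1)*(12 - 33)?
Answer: -261451/5810 ≈ -45.000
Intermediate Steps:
n = -672 (n = 32*(-21) = -672)
c = -1/5810 (c = 1/(-5810) = -1/5810 ≈ -0.00017212)
c - F(n, S(8)) = -1/5810 - 1*45 = -1/5810 - 45 = -261451/5810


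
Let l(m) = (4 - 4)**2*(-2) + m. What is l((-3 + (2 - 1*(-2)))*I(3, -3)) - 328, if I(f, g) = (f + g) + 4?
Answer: -324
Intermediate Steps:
I(f, g) = 4 + f + g
l(m) = m (l(m) = 0**2*(-2) + m = 0*(-2) + m = 0 + m = m)
l((-3 + (2 - 1*(-2)))*I(3, -3)) - 328 = (-3 + (2 - 1*(-2)))*(4 + 3 - 3) - 328 = (-3 + (2 + 2))*4 - 328 = (-3 + 4)*4 - 328 = 1*4 - 328 = 4 - 328 = -324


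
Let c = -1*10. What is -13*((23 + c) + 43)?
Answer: -728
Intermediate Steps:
c = -10
-13*((23 + c) + 43) = -13*((23 - 10) + 43) = -13*(13 + 43) = -13*56 = -728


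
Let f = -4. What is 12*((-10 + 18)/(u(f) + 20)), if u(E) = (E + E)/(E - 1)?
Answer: 40/9 ≈ 4.4444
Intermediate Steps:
u(E) = 2*E/(-1 + E) (u(E) = (2*E)/(-1 + E) = 2*E/(-1 + E))
12*((-10 + 18)/(u(f) + 20)) = 12*((-10 + 18)/(2*(-4)/(-1 - 4) + 20)) = 12*(8/(2*(-4)/(-5) + 20)) = 12*(8/(2*(-4)*(-1/5) + 20)) = 12*(8/(8/5 + 20)) = 12*(8/(108/5)) = 12*(8*(5/108)) = 12*(10/27) = 40/9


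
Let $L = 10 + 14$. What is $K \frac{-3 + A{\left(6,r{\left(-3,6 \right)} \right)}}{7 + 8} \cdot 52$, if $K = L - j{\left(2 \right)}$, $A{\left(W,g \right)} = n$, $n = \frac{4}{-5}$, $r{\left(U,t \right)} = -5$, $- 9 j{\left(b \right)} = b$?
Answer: $- \frac{215384}{675} \approx -319.09$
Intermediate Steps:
$j{\left(b \right)} = - \frac{b}{9}$
$n = - \frac{4}{5}$ ($n = 4 \left(- \frac{1}{5}\right) = - \frac{4}{5} \approx -0.8$)
$A{\left(W,g \right)} = - \frac{4}{5}$
$L = 24$
$K = \frac{218}{9}$ ($K = 24 - \left(- \frac{1}{9}\right) 2 = 24 - - \frac{2}{9} = 24 + \frac{2}{9} = \frac{218}{9} \approx 24.222$)
$K \frac{-3 + A{\left(6,r{\left(-3,6 \right)} \right)}}{7 + 8} \cdot 52 = \frac{218 \frac{-3 - \frac{4}{5}}{7 + 8} \cdot 52}{9} = \frac{218 - \frac{19}{5 \cdot 15} \cdot 52}{9} = \frac{218 \left(- \frac{19}{5}\right) \frac{1}{15} \cdot 52}{9} = \frac{218 \left(\left(- \frac{19}{75}\right) 52\right)}{9} = \frac{218}{9} \left(- \frac{988}{75}\right) = - \frac{215384}{675}$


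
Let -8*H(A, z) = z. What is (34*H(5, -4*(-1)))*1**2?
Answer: -17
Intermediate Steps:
H(A, z) = -z/8
(34*H(5, -4*(-1)))*1**2 = (34*(-(-1)*(-1)/2))*1**2 = (34*(-1/8*4))*1 = (34*(-1/2))*1 = -17*1 = -17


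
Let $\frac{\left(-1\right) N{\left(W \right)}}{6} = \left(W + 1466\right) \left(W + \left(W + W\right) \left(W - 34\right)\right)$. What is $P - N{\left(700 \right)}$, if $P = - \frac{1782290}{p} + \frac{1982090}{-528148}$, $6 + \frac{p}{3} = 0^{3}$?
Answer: $\frac{28821036230926925}{2376666} \approx 1.2127 \cdot 10^{10}$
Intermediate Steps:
$p = -18$ ($p = -18 + 3 \cdot 0^{3} = -18 + 3 \cdot 0 = -18 + 0 = -18$)
$P = \frac{235319305325}{2376666}$ ($P = - \frac{1782290}{-18} + \frac{1982090}{-528148} = \left(-1782290\right) \left(- \frac{1}{18}\right) + 1982090 \left(- \frac{1}{528148}\right) = \frac{891145}{9} - \frac{991045}{264074} = \frac{235319305325}{2376666} \approx 99012.0$)
$N{\left(W \right)} = - 6 \left(1466 + W\right) \left(W + 2 W \left(-34 + W\right)\right)$ ($N{\left(W \right)} = - 6 \left(W + 1466\right) \left(W + \left(W + W\right) \left(W - 34\right)\right) = - 6 \left(1466 + W\right) \left(W + 2 W \left(-34 + W\right)\right)$)
$P - N{\left(700 \right)} = \frac{235319305325}{2376666} - 6 \cdot 700 \left(98222 - 2005500 - 2 \cdot 700^{2}\right) = \frac{235319305325}{2376666} - 6 \cdot 700 \left(98222 - 2005500 - 980000\right) = \frac{235319305325}{2376666} - 6 \cdot 700 \left(-2887278\right) = \frac{235319305325}{2376666} - -12126567600 = \frac{235319305325}{2376666} + 12126567600 = \frac{28821036230926925}{2376666}$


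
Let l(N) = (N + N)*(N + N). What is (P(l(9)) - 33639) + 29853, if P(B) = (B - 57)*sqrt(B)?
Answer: 1020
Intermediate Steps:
l(N) = 4*N**2 (l(N) = (2*N)*(2*N) = 4*N**2)
P(B) = sqrt(B)*(-57 + B) (P(B) = (-57 + B)*sqrt(B) = sqrt(B)*(-57 + B))
(P(l(9)) - 33639) + 29853 = (sqrt(4*9**2)*(-57 + 4*9**2) - 33639) + 29853 = (sqrt(4*81)*(-57 + 4*81) - 33639) + 29853 = (sqrt(324)*(-57 + 324) - 33639) + 29853 = (18*267 - 33639) + 29853 = (4806 - 33639) + 29853 = -28833 + 29853 = 1020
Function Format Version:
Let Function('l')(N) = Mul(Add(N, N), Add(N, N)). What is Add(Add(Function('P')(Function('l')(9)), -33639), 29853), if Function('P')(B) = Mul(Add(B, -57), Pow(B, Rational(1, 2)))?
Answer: 1020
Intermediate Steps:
Function('l')(N) = Mul(4, Pow(N, 2)) (Function('l')(N) = Mul(Mul(2, N), Mul(2, N)) = Mul(4, Pow(N, 2)))
Function('P')(B) = Mul(Pow(B, Rational(1, 2)), Add(-57, B)) (Function('P')(B) = Mul(Add(-57, B), Pow(B, Rational(1, 2))) = Mul(Pow(B, Rational(1, 2)), Add(-57, B)))
Add(Add(Function('P')(Function('l')(9)), -33639), 29853) = Add(Add(Mul(Pow(Mul(4, Pow(9, 2)), Rational(1, 2)), Add(-57, Mul(4, Pow(9, 2)))), -33639), 29853) = Add(Add(Mul(Pow(Mul(4, 81), Rational(1, 2)), Add(-57, Mul(4, 81))), -33639), 29853) = Add(Add(Mul(Pow(324, Rational(1, 2)), Add(-57, 324)), -33639), 29853) = Add(Add(Mul(18, 267), -33639), 29853) = Add(Add(4806, -33639), 29853) = Add(-28833, 29853) = 1020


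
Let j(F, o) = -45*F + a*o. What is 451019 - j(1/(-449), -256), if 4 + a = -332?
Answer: 163886302/449 ≈ 3.6500e+5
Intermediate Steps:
a = -336 (a = -4 - 332 = -336)
j(F, o) = -336*o - 45*F (j(F, o) = -45*F - 336*o = -336*o - 45*F)
451019 - j(1/(-449), -256) = 451019 - (-336*(-256) - 45/(-449)) = 451019 - (86016 - 45*(-1/449)) = 451019 - (86016 + 45/449) = 451019 - 1*38621229/449 = 451019 - 38621229/449 = 163886302/449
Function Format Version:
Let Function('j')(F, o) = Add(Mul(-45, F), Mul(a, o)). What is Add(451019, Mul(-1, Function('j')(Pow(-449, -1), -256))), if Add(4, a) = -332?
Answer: Rational(163886302, 449) ≈ 3.6500e+5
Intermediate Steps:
a = -336 (a = Add(-4, -332) = -336)
Function('j')(F, o) = Add(Mul(-336, o), Mul(-45, F)) (Function('j')(F, o) = Add(Mul(-45, F), Mul(-336, o)) = Add(Mul(-336, o), Mul(-45, F)))
Add(451019, Mul(-1, Function('j')(Pow(-449, -1), -256))) = Add(451019, Mul(-1, Add(Mul(-336, -256), Mul(-45, Pow(-449, -1))))) = Add(451019, Mul(-1, Add(86016, Mul(-45, Rational(-1, 449))))) = Add(451019, Mul(-1, Add(86016, Rational(45, 449)))) = Add(451019, Mul(-1, Rational(38621229, 449))) = Add(451019, Rational(-38621229, 449)) = Rational(163886302, 449)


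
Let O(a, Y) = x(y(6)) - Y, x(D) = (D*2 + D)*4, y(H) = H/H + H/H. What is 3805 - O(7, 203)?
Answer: 3984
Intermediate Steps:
y(H) = 2 (y(H) = 1 + 1 = 2)
x(D) = 12*D (x(D) = (2*D + D)*4 = (3*D)*4 = 12*D)
O(a, Y) = 24 - Y (O(a, Y) = 12*2 - Y = 24 - Y)
3805 - O(7, 203) = 3805 - (24 - 1*203) = 3805 - (24 - 203) = 3805 - 1*(-179) = 3805 + 179 = 3984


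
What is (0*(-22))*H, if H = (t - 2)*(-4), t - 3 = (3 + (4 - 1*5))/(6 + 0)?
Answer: 0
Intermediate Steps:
t = 10/3 (t = 3 + (3 + (4 - 1*5))/(6 + 0) = 3 + (3 + (4 - 5))/6 = 3 + (3 - 1)*(⅙) = 3 + 2*(⅙) = 3 + ⅓ = 10/3 ≈ 3.3333)
H = -16/3 (H = (10/3 - 2)*(-4) = (4/3)*(-4) = -16/3 ≈ -5.3333)
(0*(-22))*H = (0*(-22))*(-16/3) = 0*(-16/3) = 0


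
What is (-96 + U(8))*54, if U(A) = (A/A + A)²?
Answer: -810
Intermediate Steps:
U(A) = (1 + A)²
(-96 + U(8))*54 = (-96 + (1 + 8)²)*54 = (-96 + 9²)*54 = (-96 + 81)*54 = -15*54 = -810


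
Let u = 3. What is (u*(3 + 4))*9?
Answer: 189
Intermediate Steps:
(u*(3 + 4))*9 = (3*(3 + 4))*9 = (3*7)*9 = 21*9 = 189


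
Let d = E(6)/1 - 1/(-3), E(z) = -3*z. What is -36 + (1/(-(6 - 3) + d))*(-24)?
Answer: -1080/31 ≈ -34.839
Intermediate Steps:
d = -53/3 (d = -3*6/1 - 1/(-3) = -18*1 - 1*(-1/3) = -18 + 1/3 = -53/3 ≈ -17.667)
-36 + (1/(-(6 - 3) + d))*(-24) = -36 + (1/(-(6 - 3) - 53/3))*(-24) = -36 + (1/(-1*3 - 53/3))*(-24) = -36 + (1/(-3 - 53/3))*(-24) = -36 + (1/(-62/3))*(-24) = -36 + (1*(-3/62))*(-24) = -36 - 3/62*(-24) = -36 + 36/31 = -1080/31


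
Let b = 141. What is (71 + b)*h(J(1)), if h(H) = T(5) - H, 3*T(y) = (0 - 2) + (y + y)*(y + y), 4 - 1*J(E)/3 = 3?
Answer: 18868/3 ≈ 6289.3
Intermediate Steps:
J(E) = 3 (J(E) = 12 - 3*3 = 12 - 9 = 3)
T(y) = -⅔ + 4*y²/3 (T(y) = ((0 - 2) + (y + y)*(y + y))/3 = (-2 + (2*y)*(2*y))/3 = (-2 + 4*y²)/3 = -⅔ + 4*y²/3)
h(H) = 98/3 - H (h(H) = (-⅔ + (4/3)*5²) - H = (-⅔ + (4/3)*25) - H = (-⅔ + 100/3) - H = 98/3 - H)
(71 + b)*h(J(1)) = (71 + 141)*(98/3 - 1*3) = 212*(98/3 - 3) = 212*(89/3) = 18868/3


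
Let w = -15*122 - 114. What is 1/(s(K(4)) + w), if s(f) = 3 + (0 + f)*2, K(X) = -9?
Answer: -1/1959 ≈ -0.00051046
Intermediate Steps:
s(f) = 3 + 2*f (s(f) = 3 + f*2 = 3 + 2*f)
w = -1944 (w = -1830 - 114 = -1944)
1/(s(K(4)) + w) = 1/((3 + 2*(-9)) - 1944) = 1/((3 - 18) - 1944) = 1/(-15 - 1944) = 1/(-1959) = -1/1959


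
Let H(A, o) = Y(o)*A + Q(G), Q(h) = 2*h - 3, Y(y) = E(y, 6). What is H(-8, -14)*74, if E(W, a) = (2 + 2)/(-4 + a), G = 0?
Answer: -1406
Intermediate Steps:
E(W, a) = 4/(-4 + a)
Y(y) = 2 (Y(y) = 4/(-4 + 6) = 4/2 = 4*(1/2) = 2)
Q(h) = -3 + 2*h
H(A, o) = -3 + 2*A (H(A, o) = 2*A + (-3 + 2*0) = 2*A + (-3 + 0) = 2*A - 3 = -3 + 2*A)
H(-8, -14)*74 = (-3 + 2*(-8))*74 = (-3 - 16)*74 = -19*74 = -1406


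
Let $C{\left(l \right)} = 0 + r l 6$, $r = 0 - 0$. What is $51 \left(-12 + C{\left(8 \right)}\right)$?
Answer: $-612$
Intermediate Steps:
$r = 0$ ($r = 0 + 0 = 0$)
$C{\left(l \right)} = 0$ ($C{\left(l \right)} = 0 + 0 l 6 = 0 + 0 \cdot 6 = 0 + 0 = 0$)
$51 \left(-12 + C{\left(8 \right)}\right) = 51 \left(-12 + 0\right) = 51 \left(-12\right) = -612$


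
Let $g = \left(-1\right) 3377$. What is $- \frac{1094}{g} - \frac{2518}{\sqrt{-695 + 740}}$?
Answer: $\frac{1094}{3377} - \frac{2518 \sqrt{5}}{15} \approx -375.04$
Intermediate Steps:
$g = -3377$
$- \frac{1094}{g} - \frac{2518}{\sqrt{-695 + 740}} = - \frac{1094}{-3377} - \frac{2518}{\sqrt{-695 + 740}} = \left(-1094\right) \left(- \frac{1}{3377}\right) - \frac{2518}{\sqrt{45}} = \frac{1094}{3377} - \frac{2518}{3 \sqrt{5}} = \frac{1094}{3377} - 2518 \frac{\sqrt{5}}{15} = \frac{1094}{3377} - \frac{2518 \sqrt{5}}{15}$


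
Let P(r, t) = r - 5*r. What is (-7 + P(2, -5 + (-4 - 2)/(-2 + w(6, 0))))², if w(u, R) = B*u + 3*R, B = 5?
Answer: 225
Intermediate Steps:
w(u, R) = 3*R + 5*u (w(u, R) = 5*u + 3*R = 3*R + 5*u)
P(r, t) = -4*r
(-7 + P(2, -5 + (-4 - 2)/(-2 + w(6, 0))))² = (-7 - 4*2)² = (-7 - 8)² = (-15)² = 225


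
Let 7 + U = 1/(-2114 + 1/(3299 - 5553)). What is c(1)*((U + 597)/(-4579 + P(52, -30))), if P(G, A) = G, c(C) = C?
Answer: -2811322376/21570960339 ≈ -0.13033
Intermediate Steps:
U = -33356953/4764957 (U = -7 + 1/(-2114 + 1/(3299 - 5553)) = -7 + 1/(-2114 + 1/(-2254)) = -7 + 1/(-2114 - 1/2254) = -7 + 1/(-4764957/2254) = -7 - 2254/4764957 = -33356953/4764957 ≈ -7.0005)
c(1)*((U + 597)/(-4579 + P(52, -30))) = 1*((-33356953/4764957 + 597)/(-4579 + 52)) = 1*((2811322376/4764957)/(-4527)) = 1*((2811322376/4764957)*(-1/4527)) = 1*(-2811322376/21570960339) = -2811322376/21570960339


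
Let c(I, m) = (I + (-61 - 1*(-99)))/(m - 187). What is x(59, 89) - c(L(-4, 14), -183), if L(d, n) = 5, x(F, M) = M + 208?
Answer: 109933/370 ≈ 297.12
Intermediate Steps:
x(F, M) = 208 + M
c(I, m) = (38 + I)/(-187 + m) (c(I, m) = (I + (-61 + 99))/(-187 + m) = (I + 38)/(-187 + m) = (38 + I)/(-187 + m))
x(59, 89) - c(L(-4, 14), -183) = (208 + 89) - (38 + 5)/(-187 - 183) = 297 - 43/(-370) = 297 - (-1)*43/370 = 297 - 1*(-43/370) = 297 + 43/370 = 109933/370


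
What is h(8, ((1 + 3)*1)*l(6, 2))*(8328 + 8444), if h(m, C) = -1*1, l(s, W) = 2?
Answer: -16772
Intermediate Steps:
h(m, C) = -1
h(8, ((1 + 3)*1)*l(6, 2))*(8328 + 8444) = -(8328 + 8444) = -1*16772 = -16772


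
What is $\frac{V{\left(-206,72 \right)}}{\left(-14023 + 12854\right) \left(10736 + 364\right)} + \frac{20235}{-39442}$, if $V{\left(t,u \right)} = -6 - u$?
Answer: $- \frac{295680473}{576346225} \approx -0.51303$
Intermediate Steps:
$\frac{V{\left(-206,72 \right)}}{\left(-14023 + 12854\right) \left(10736 + 364\right)} + \frac{20235}{-39442} = \frac{-6 - 72}{\left(-14023 + 12854\right) \left(10736 + 364\right)} + \frac{20235}{-39442} = \frac{-6 - 72}{\left(-1169\right) 11100} + 20235 \left(- \frac{1}{39442}\right) = - \frac{78}{-12975900} - \frac{20235}{39442} = \left(-78\right) \left(- \frac{1}{12975900}\right) - \frac{20235}{39442} = \frac{13}{2162650} - \frac{20235}{39442} = - \frac{295680473}{576346225}$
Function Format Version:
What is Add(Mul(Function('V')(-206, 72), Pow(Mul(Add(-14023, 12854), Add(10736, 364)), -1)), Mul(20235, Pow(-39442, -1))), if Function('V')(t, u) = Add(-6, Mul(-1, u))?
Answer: Rational(-295680473, 576346225) ≈ -0.51303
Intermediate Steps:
Add(Mul(Function('V')(-206, 72), Pow(Mul(Add(-14023, 12854), Add(10736, 364)), -1)), Mul(20235, Pow(-39442, -1))) = Add(Mul(Add(-6, Mul(-1, 72)), Pow(Mul(Add(-14023, 12854), Add(10736, 364)), -1)), Mul(20235, Pow(-39442, -1))) = Add(Mul(Add(-6, -72), Pow(Mul(-1169, 11100), -1)), Mul(20235, Rational(-1, 39442))) = Add(Mul(-78, Pow(-12975900, -1)), Rational(-20235, 39442)) = Add(Mul(-78, Rational(-1, 12975900)), Rational(-20235, 39442)) = Add(Rational(13, 2162650), Rational(-20235, 39442)) = Rational(-295680473, 576346225)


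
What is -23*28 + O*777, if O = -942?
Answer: -732578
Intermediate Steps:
-23*28 + O*777 = -23*28 - 942*777 = -644 - 731934 = -732578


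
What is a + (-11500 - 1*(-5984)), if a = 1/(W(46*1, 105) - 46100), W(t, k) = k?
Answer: -253708421/45995 ≈ -5516.0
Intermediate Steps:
a = -1/45995 (a = 1/(105 - 46100) = 1/(-45995) = -1/45995 ≈ -2.1741e-5)
a + (-11500 - 1*(-5984)) = -1/45995 + (-11500 - 1*(-5984)) = -1/45995 + (-11500 + 5984) = -1/45995 - 5516 = -253708421/45995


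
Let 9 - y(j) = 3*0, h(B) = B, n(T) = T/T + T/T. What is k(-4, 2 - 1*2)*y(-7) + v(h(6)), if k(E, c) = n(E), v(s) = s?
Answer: 24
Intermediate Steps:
n(T) = 2 (n(T) = 1 + 1 = 2)
k(E, c) = 2
y(j) = 9 (y(j) = 9 - 3*0 = 9 - 1*0 = 9 + 0 = 9)
k(-4, 2 - 1*2)*y(-7) + v(h(6)) = 2*9 + 6 = 18 + 6 = 24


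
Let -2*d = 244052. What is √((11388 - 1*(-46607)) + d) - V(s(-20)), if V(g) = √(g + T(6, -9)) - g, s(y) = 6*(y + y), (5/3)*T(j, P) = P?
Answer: -240 + I*√64031 - I*√6135/5 ≈ -240.0 + 237.38*I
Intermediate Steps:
T(j, P) = 3*P/5
s(y) = 12*y (s(y) = 6*(2*y) = 12*y)
d = -122026 (d = -½*244052 = -122026)
V(g) = √(-27/5 + g) - g (V(g) = √(g + (⅗)*(-9)) - g = √(g - 27/5) - g = √(-27/5 + g) - g)
√((11388 - 1*(-46607)) + d) - V(s(-20)) = √((11388 - 1*(-46607)) - 122026) - (-12*(-20) + √(-135 + 25*(12*(-20)))/5) = √((11388 + 46607) - 122026) - (-1*(-240) + √(-135 + 25*(-240))/5) = √(57995 - 122026) - (240 + √(-135 - 6000)/5) = √(-64031) - (240 + √(-6135)/5) = I*√64031 - (240 + (I*√6135)/5) = I*√64031 - (240 + I*√6135/5) = I*√64031 + (-240 - I*√6135/5) = -240 + I*√64031 - I*√6135/5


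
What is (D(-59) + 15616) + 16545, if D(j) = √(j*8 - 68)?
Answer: 32161 + 6*I*√15 ≈ 32161.0 + 23.238*I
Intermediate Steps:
D(j) = √(-68 + 8*j) (D(j) = √(8*j - 68) = √(-68 + 8*j))
(D(-59) + 15616) + 16545 = (2*√(-17 + 2*(-59)) + 15616) + 16545 = (2*√(-17 - 118) + 15616) + 16545 = (2*√(-135) + 15616) + 16545 = (2*(3*I*√15) + 15616) + 16545 = (6*I*√15 + 15616) + 16545 = (15616 + 6*I*√15) + 16545 = 32161 + 6*I*√15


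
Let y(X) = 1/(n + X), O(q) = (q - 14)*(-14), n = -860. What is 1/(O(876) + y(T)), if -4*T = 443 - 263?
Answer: -905/10921541 ≈ -8.2864e-5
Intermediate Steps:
T = -45 (T = -(443 - 263)/4 = -¼*180 = -45)
O(q) = 196 - 14*q (O(q) = (-14 + q)*(-14) = 196 - 14*q)
y(X) = 1/(-860 + X)
1/(O(876) + y(T)) = 1/((196 - 14*876) + 1/(-860 - 45)) = 1/((196 - 12264) + 1/(-905)) = 1/(-12068 - 1/905) = 1/(-10921541/905) = -905/10921541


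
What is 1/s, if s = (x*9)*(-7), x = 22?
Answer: -1/1386 ≈ -0.00072150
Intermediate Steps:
s = -1386 (s = (22*9)*(-7) = 198*(-7) = -1386)
1/s = 1/(-1386) = -1/1386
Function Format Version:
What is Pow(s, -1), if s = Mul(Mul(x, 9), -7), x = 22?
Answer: Rational(-1, 1386) ≈ -0.00072150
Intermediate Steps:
s = -1386 (s = Mul(Mul(22, 9), -7) = Mul(198, -7) = -1386)
Pow(s, -1) = Pow(-1386, -1) = Rational(-1, 1386)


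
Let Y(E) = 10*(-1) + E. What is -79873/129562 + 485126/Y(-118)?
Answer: -15716029639/4145984 ≈ -3790.7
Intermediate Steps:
Y(E) = -10 + E
-79873/129562 + 485126/Y(-118) = -79873/129562 + 485126/(-10 - 118) = -79873*1/129562 + 485126/(-128) = -79873/129562 + 485126*(-1/128) = -79873/129562 - 242563/64 = -15716029639/4145984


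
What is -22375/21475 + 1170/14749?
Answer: -12195325/12669391 ≈ -0.96258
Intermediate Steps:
-22375/21475 + 1170/14749 = -22375*1/21475 + 1170*(1/14749) = -895/859 + 1170/14749 = -12195325/12669391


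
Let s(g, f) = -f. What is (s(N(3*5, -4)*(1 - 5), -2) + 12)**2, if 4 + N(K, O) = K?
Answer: 196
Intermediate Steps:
N(K, O) = -4 + K
(s(N(3*5, -4)*(1 - 5), -2) + 12)**2 = (-1*(-2) + 12)**2 = (2 + 12)**2 = 14**2 = 196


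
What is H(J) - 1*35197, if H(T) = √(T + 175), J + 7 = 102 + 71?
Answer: -35197 + √341 ≈ -35179.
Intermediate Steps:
J = 166 (J = -7 + (102 + 71) = -7 + 173 = 166)
H(T) = √(175 + T)
H(J) - 1*35197 = √(175 + 166) - 1*35197 = √341 - 35197 = -35197 + √341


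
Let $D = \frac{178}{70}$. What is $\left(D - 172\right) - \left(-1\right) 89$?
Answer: $- \frac{2816}{35} \approx -80.457$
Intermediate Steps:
$D = \frac{89}{35}$ ($D = 178 \cdot \frac{1}{70} = \frac{89}{35} \approx 2.5429$)
$\left(D - 172\right) - \left(-1\right) 89 = \left(\frac{89}{35} - 172\right) - \left(-1\right) 89 = - \frac{5931}{35} - -89 = - \frac{5931}{35} + 89 = - \frac{2816}{35}$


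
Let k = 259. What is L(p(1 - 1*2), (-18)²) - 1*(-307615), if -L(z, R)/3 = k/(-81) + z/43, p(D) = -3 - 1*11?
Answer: 357153286/1161 ≈ 3.0763e+5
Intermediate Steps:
p(D) = -14 (p(D) = -3 - 11 = -14)
L(z, R) = 259/27 - 3*z/43 (L(z, R) = -3*(259/(-81) + z/43) = -3*(259*(-1/81) + z*(1/43)) = -3*(-259/81 + z/43) = 259/27 - 3*z/43)
L(p(1 - 1*2), (-18)²) - 1*(-307615) = (259/27 - 3/43*(-14)) - 1*(-307615) = (259/27 + 42/43) + 307615 = 12271/1161 + 307615 = 357153286/1161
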